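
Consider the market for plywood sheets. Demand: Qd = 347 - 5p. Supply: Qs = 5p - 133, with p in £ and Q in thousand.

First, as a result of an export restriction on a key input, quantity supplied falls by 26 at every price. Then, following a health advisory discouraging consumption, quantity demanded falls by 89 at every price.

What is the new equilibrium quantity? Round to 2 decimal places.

Original equilibrium: 347 - 5p = 5p - 133 gives 480 = 10p, so p = 48 and Q = 107.
With the change applied: demand Qd = 258 - 5p, supply Qs = 5p - 159.
Equate the new curves: 258 - 5p = 5p - 159, giving 417 = 10p, p = 41.7, Q = 49.5.

49.50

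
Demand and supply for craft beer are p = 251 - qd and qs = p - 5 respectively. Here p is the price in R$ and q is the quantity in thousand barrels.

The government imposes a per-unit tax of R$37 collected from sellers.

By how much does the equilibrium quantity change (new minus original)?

-18.5

Before the shock: 251 - p = p - 5 ⇒ 256 = 2p ⇒ p = 128, q = 123.
Since sellers keep the price net of the tax, the effective supply curve becomes qs = p - 42.
Clearing the new market: 251 - p = p - 42, so p = 146.5 and q = 104.5.
Δq = 104.5 − 123 = -18.5.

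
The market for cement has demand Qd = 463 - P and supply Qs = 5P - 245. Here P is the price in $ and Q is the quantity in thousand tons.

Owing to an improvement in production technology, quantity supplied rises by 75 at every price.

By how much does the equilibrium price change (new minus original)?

Before the shock: 463 - P = 5P - 245 ⇒ 708 = 6P ⇒ P = 118, Q = 345.
The new curves are Qd = 463 - P (demand) and Qs = 5P - 170 (supply).
New equilibrium: 463 - P = 5P - 170 ⇒ 633 = 6P ⇒ P = 105.5, Q = 357.5.
ΔP = 105.5 − 118 = -12.5.

-12.5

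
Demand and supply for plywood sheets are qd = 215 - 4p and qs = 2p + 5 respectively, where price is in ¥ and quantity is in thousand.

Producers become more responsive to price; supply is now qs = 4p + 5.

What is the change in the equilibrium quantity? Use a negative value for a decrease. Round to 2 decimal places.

+35.00

Before the shock: 215 - 4p = 2p + 5 ⇒ 210 = 6p ⇒ p = 35, q = 75.
The shock moves the curves to qd = 215 - 4p and qs = 4p + 5.
Equate the new curves: 215 - 4p = 4p + 5, giving 210 = 8p, p = 26.25, q = 110.
Δq = 110 − 75 = +35.00.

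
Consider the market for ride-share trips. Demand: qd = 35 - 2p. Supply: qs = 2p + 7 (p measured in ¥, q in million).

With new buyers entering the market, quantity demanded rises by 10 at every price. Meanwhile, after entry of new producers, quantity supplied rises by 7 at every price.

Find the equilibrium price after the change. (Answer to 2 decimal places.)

Initially, 35 - 2p = 2p + 7, so 28 = 4p and p = 7, q = 21.
The new curves are qd = 45 - 2p (demand) and qs = 2p + 14 (supply).
New equilibrium: 45 - 2p = 2p + 14 ⇒ 31 = 4p ⇒ p = 7.75, q = 29.5.

7.75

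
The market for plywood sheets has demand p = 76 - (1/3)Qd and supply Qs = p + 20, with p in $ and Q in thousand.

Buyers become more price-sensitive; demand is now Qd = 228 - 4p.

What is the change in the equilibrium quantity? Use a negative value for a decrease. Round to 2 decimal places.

-10.40

Original equilibrium: 228 - 3p = p + 20 gives 208 = 4p, so p = 52 and Q = 72.
The new curves are Qd = 228 - 4p (demand) and Qs = p + 20 (supply).
Setting them equal: 228 - 4p = p + 20 → 208 = 5p, so p = 41.6 and Q = 61.6.
ΔQ = 61.6 − 72 = -10.40.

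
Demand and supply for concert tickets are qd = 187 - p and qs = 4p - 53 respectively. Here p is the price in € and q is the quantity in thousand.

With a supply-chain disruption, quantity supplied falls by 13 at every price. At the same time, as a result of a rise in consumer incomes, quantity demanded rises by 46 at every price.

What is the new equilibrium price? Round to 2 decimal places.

59.80

Original equilibrium: 187 - p = 4p - 53 gives 240 = 5p, so p = 48 and q = 139.
The shock moves the curves to qd = 233 - p and qs = 4p - 66.
Equate the new curves: 233 - p = 4p - 66, giving 299 = 5p, p = 59.8, q = 173.2.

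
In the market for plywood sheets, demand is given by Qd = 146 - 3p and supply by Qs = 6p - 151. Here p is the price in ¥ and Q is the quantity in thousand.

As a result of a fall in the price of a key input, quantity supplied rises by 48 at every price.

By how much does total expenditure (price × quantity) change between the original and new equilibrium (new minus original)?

Original equilibrium: 146 - 3p = 6p - 151 gives 297 = 9p, so p = 33 and Q = 47.
With the change applied: demand Qd = 146 - 3p, supply Qs = 6p - 103.
New equilibrium: 146 - 3p = 6p - 103 ⇒ 249 = 9p ⇒ p = 83/3 ≈ 27.6667, Q = 63.
Expenditure moves from 33×47 = 1551 to 27.6667×63 = 1743; change = +192.

+192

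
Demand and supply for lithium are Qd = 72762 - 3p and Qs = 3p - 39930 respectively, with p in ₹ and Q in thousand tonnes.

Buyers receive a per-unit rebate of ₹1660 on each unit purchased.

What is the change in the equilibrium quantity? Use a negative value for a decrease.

Initially, 72762 - 3p = 3p - 39930, so 112692 = 6p and p = 18782, Q = 16416.
Since buyers' out-of-pocket price is the market price minus the rebate, the effective demand curve becomes Qd = 77742 - 3p.
Equate the new curves: 77742 - 3p = 3p - 39930, giving 117672 = 6p, p = 19612, Q = 18906.
ΔQ = 18906 − 16416 = +2490.

+2490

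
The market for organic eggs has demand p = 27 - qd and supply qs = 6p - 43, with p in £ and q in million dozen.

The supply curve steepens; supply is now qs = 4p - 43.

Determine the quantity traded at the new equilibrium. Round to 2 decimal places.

Initially, 27 - p = 6p - 43, so 70 = 7p and p = 10, q = 17.
With the change applied: demand qd = 27 - p, supply qs = 4p - 43.
Clearing the new market: 27 - p = 4p - 43, so p = 14 and q = 13.

13.00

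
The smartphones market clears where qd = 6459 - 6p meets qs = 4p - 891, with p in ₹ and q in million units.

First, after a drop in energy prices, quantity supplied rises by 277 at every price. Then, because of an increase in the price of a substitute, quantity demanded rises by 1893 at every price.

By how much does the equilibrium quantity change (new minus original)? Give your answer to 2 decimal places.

+923.40

Original equilibrium: 6459 - 6p = 4p - 891 gives 7350 = 10p, so p = 735 and q = 2049.
After the shift, demand is qd = 8352 - 6p and supply is qs = 4p - 614.
Equate the new curves: 8352 - 6p = 4p - 614, giving 8966 = 10p, p = 896.6, q = 2972.4.
Δq = 2972.4 − 2049 = +923.40.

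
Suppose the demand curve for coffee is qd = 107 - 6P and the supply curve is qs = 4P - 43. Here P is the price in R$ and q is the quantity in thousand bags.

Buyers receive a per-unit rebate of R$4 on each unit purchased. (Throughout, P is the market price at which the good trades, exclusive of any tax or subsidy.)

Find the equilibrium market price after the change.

Before the shock: 107 - 6P = 4P - 43 ⇒ 150 = 10P ⇒ P = 15, q = 17.
Since buyers' out-of-pocket price is the market price minus the rebate, the effective demand curve becomes qd = 131 - 6P.
Setting them equal: 131 - 6P = 4P - 43 → 174 = 10P, so P = 17.4 and q = 26.6.

17.4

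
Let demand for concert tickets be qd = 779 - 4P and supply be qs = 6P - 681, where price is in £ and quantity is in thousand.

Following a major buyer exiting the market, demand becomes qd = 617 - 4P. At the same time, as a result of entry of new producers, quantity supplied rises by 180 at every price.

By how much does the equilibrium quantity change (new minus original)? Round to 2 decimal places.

Solve the original market: 779 - 4P = 6P - 681, hence P = 146 and q = 195.
The new curves are qd = 617 - 4P (demand) and qs = 6P - 501 (supply).
Equate the new curves: 617 - 4P = 6P - 501, giving 1118 = 10P, P = 111.8, q = 169.8.
Δq = 169.8 − 195 = -25.20.

-25.20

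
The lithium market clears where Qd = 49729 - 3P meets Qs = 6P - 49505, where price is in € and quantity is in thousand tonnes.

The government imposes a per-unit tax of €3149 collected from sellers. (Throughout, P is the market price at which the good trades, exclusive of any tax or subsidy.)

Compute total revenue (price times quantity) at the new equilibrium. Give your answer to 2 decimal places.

Solve the original market: 49729 - 3P = 6P - 49505, hence P = 11026 and Q = 16651.
Since sellers keep the price net of the tax, the effective supply curve becomes Qs = 6P - 68399.
Equate the new curves: 49729 - 3P = 6P - 68399, giving 118128 = 9P, P = 39376/3 ≈ 13125.3333, Q = 10353.
New expenditure = 13125.3333 × 10353 = 135886576.00.

135886576.00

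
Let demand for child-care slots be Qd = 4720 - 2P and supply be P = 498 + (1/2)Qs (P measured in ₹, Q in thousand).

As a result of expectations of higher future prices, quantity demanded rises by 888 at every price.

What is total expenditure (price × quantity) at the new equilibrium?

3807206

Initially, 4720 - 2P = 2P - 996, so 5716 = 4P and P = 1429, Q = 1862.
The shock moves the curves to Qd = 5608 - 2P and Qs = 2P - 996.
Equate the new curves: 5608 - 2P = 2P - 996, giving 6604 = 4P, P = 1651, Q = 2306.
New expenditure = 1651 × 2306 = 3807206.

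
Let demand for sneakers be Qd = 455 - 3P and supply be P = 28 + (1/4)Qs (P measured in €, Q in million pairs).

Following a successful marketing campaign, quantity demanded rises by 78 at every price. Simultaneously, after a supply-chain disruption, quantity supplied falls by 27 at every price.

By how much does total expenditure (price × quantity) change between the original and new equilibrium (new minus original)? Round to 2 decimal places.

+6348.00

Initially, 455 - 3P = 4P - 112, so 567 = 7P and P = 81, Q = 212.
After the shift, demand is Qd = 533 - 3P and supply is Qs = 4P - 139.
Clearing the new market: 533 - 3P = 4P - 139, so P = 96 and Q = 245.
Expenditure moves from 81×212 = 17172 to 96×245 = 23520; change = +6348.00.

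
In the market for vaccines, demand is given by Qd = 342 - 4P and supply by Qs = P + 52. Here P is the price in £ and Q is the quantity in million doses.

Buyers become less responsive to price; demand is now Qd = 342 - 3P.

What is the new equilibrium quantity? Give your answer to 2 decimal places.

Before the shock: 342 - 4P = P + 52 ⇒ 290 = 5P ⇒ P = 58, Q = 110.
After the shift, demand is Qd = 342 - 3P and supply is Qs = P + 52.
Clearing the new market: 342 - 3P = P + 52, so P = 72.5 and Q = 124.5.

124.50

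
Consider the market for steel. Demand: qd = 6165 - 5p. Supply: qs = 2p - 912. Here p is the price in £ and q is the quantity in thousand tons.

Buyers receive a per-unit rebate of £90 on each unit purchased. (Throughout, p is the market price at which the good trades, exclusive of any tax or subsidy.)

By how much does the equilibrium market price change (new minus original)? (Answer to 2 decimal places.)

Original equilibrium: 6165 - 5p = 2p - 912 gives 7077 = 7p, so p = 1011 and q = 1110.
Since buyers' out-of-pocket price is the market price minus the rebate, the effective demand curve becomes qd = 6615 - 5p.
Clearing the new market: 6615 - 5p = 2p - 912, so p = 7527/7 ≈ 1075.2857 and q = 8670/7 ≈ 1238.5714.
Δp = 1075.2857 − 1011 = +64.29.

+64.29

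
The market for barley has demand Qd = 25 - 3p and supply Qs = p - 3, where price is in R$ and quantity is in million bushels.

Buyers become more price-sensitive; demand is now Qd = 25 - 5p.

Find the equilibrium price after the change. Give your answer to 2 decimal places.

Original equilibrium: 25 - 3p = p - 3 gives 28 = 4p, so p = 7 and Q = 4.
The shock moves the curves to Qd = 25 - 5p and Qs = p - 3.
Clearing the new market: 25 - 5p = p - 3, so p = 14/3 ≈ 4.6667 and Q = 5/3 ≈ 1.6667.

4.67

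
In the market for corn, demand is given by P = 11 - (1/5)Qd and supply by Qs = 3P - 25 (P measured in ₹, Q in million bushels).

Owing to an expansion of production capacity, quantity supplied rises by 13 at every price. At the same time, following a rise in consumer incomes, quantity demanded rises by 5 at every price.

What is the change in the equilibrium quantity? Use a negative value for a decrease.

+10

Original equilibrium: 55 - 5P = 3P - 25 gives 80 = 8P, so P = 10 and Q = 5.
After the shift, demand is Qd = 60 - 5P and supply is Qs = 3P - 12.
Setting them equal: 60 - 5P = 3P - 12 → 72 = 8P, so P = 9 and Q = 15.
ΔQ = 15 − 5 = +10.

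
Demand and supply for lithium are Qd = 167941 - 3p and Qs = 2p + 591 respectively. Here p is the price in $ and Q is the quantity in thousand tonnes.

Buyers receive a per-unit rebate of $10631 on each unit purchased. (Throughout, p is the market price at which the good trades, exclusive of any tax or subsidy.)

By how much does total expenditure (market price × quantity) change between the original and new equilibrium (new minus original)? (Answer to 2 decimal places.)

Initially, 167941 - 3p = 2p + 591, so 167350 = 5p and p = 33470, Q = 67531.
Since buyers' out-of-pocket price is the market price minus the rebate, the effective demand curve becomes Qd = 199834 - 3p.
Clearing the new market: 199834 - 3p = 2p + 591, so p = 39848.6 and Q = 80288.2.
Expenditure moves from 33470×67531 = 2260262570 to 39848.6×80288.2 = 3199372366.52; change = +939109796.52.

+939109796.52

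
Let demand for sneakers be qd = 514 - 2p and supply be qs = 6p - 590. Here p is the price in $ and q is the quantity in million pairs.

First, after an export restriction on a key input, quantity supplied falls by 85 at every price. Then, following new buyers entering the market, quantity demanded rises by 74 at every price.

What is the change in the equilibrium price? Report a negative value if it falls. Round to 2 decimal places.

+19.88

Initially, 514 - 2p = 6p - 590, so 1104 = 8p and p = 138, q = 238.
After the shift, demand is qd = 588 - 2p and supply is qs = 6p - 675.
Clearing the new market: 588 - 2p = 6p - 675, so p = 157.875 and q = 272.25.
Δp = 157.875 − 138 = +19.88.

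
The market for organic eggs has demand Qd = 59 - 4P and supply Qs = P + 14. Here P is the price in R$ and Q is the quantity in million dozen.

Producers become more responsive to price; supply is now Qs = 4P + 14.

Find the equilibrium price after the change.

5.625

Original equilibrium: 59 - 4P = P + 14 gives 45 = 5P, so P = 9 and Q = 23.
The new curves are Qd = 59 - 4P (demand) and Qs = 4P + 14 (supply).
Clearing the new market: 59 - 4P = 4P + 14, so P = 5.625 and Q = 36.5.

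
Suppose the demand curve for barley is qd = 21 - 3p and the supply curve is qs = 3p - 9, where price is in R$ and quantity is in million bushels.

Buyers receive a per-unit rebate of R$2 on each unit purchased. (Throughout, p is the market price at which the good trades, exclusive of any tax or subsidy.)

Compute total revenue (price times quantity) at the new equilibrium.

54

Initially, 21 - 3p = 3p - 9, so 30 = 6p and p = 5, q = 6.
Since buyers' out-of-pocket price is the market price minus the rebate, the effective demand curve becomes qd = 27 - 3p.
Equate the new curves: 27 - 3p = 3p - 9, giving 36 = 6p, p = 6, q = 9.
New expenditure = 6 × 9 = 54.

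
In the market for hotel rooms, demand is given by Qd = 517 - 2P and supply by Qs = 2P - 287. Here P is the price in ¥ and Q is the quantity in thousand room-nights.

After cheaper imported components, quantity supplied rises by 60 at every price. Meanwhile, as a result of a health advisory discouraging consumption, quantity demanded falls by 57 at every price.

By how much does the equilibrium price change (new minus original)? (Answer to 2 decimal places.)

-29.25

Solve the original market: 517 - 2P = 2P - 287, hence P = 201 and Q = 115.
The shock moves the curves to Qd = 460 - 2P and Qs = 2P - 227.
New equilibrium: 460 - 2P = 2P - 227 ⇒ 687 = 4P ⇒ P = 171.75, Q = 116.5.
ΔP = 171.75 − 201 = -29.25.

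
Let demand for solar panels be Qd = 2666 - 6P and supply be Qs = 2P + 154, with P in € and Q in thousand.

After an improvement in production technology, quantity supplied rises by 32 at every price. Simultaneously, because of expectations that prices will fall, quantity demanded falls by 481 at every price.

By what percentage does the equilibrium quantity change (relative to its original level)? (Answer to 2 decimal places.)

-12.31

Initially, 2666 - 6P = 2P + 154, so 2512 = 8P and P = 314, Q = 782.
With the change applied: demand Qd = 2185 - 6P, supply Qs = 2P + 186.
Clearing the new market: 2185 - 6P = 2P + 186, so P = 249.875 and Q = 685.75.
%ΔQ = (685.75 − 782) / 782 × 100 = -12.31%.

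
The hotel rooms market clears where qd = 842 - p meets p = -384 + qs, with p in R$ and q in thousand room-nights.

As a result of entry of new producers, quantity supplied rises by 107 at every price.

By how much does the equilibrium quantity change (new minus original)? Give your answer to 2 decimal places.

+53.50

Initially, 842 - p = p + 384, so 458 = 2p and p = 229, q = 613.
After the shift, demand is qd = 842 - p and supply is qs = p + 491.
Equate the new curves: 842 - p = p + 491, giving 351 = 2p, p = 175.5, q = 666.5.
Δq = 666.5 − 613 = +53.50.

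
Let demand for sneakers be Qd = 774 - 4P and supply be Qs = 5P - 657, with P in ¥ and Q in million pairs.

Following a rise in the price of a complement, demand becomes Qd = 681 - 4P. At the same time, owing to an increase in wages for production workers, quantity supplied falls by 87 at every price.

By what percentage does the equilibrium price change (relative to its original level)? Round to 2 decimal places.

-0.42

Solve the original market: 774 - 4P = 5P - 657, hence P = 159 and Q = 138.
After the shift, demand is Qd = 681 - 4P and supply is Qs = 5P - 744.
New equilibrium: 681 - 4P = 5P - 744 ⇒ 1425 = 9P ⇒ P = 475/3 ≈ 158.3333, Q = 143/3 ≈ 47.6667.
%ΔP = (158.3333 − 159) / 159 × 100 = -0.42%.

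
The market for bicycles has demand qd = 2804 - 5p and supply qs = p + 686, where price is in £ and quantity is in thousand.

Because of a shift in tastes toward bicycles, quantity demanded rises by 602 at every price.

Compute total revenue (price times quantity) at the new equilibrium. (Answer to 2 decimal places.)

Initially, 2804 - 5p = p + 686, so 2118 = 6p and p = 353, q = 1039.
With the change applied: demand qd = 3406 - 5p, supply qs = p + 686.
Setting them equal: 3406 - 5p = p + 686 → 2720 = 6p, so p = 1360/3 ≈ 453.3333 and q = 3418/3 ≈ 1139.3333.
New expenditure = 453.3333 × 1139.3333 = 516497.78.

516497.78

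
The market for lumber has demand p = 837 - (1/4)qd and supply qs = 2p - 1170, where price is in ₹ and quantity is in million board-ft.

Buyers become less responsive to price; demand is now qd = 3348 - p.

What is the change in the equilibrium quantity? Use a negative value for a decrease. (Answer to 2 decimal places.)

Before the shock: 3348 - 4p = 2p - 1170 ⇒ 4518 = 6p ⇒ p = 753, q = 336.
The new curves are qd = 3348 - p (demand) and qs = 2p - 1170 (supply).
New equilibrium: 3348 - p = 2p - 1170 ⇒ 4518 = 3p ⇒ p = 1506, q = 1842.
Δq = 1842 − 336 = +1506.00.

+1506.00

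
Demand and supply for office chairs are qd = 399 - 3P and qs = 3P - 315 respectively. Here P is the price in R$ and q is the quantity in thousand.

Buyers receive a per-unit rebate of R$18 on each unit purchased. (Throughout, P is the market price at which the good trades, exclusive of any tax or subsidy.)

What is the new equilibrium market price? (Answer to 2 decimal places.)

Original equilibrium: 399 - 3P = 3P - 315 gives 714 = 6P, so P = 119 and q = 42.
Since buyers' out-of-pocket price is the market price minus the rebate, the effective demand curve becomes qd = 453 - 3P.
Setting them equal: 453 - 3P = 3P - 315 → 768 = 6P, so P = 128 and q = 69.

128.00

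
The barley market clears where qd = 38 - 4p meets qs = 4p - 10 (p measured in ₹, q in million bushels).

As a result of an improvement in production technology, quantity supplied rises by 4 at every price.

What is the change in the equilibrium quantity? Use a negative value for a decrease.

Initially, 38 - 4p = 4p - 10, so 48 = 8p and p = 6, q = 14.
After the shift, demand is qd = 38 - 4p and supply is qs = 4p - 6.
New equilibrium: 38 - 4p = 4p - 6 ⇒ 44 = 8p ⇒ p = 5.5, q = 16.
Δq = 16 − 14 = +2.

+2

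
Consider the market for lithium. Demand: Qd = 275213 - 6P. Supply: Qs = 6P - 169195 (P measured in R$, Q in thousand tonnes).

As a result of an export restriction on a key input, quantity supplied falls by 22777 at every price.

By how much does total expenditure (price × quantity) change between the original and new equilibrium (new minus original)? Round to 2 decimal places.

-342762531.63

Before the shock: 275213 - 6P = 6P - 169195 ⇒ 444408 = 12P ⇒ P = 37034, Q = 53009.
The shock moves the curves to Qd = 275213 - 6P and Qs = 6P - 191972.
New equilibrium: 275213 - 6P = 6P - 191972 ⇒ 467185 = 12P ⇒ P = 467185/12 ≈ 38932.0833, Q = 41620.5.
Expenditure moves from 37034×53009 = 1963135306 to 38932.0833×41620.5 = 1620372774.375; change = -342762531.63.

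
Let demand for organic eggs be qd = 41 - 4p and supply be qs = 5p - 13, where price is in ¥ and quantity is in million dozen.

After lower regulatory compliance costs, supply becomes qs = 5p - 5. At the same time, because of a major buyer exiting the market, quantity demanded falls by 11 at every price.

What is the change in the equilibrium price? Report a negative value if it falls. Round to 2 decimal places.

-2.11

Solve the original market: 41 - 4p = 5p - 13, hence p = 6 and q = 17.
The shock moves the curves to qd = 30 - 4p and qs = 5p - 5.
Clearing the new market: 30 - 4p = 5p - 5, so p = 35/9 ≈ 3.8889 and q = 130/9 ≈ 14.4444.
Δp = 3.8889 − 6 = -2.11.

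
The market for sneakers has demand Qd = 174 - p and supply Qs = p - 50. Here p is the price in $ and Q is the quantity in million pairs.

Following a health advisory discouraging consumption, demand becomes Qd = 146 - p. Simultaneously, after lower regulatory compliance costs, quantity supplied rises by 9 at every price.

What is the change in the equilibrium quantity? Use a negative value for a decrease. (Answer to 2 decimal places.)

-9.50

Initially, 174 - p = p - 50, so 224 = 2p and p = 112, Q = 62.
After the shift, demand is Qd = 146 - p and supply is Qs = p - 41.
Clearing the new market: 146 - p = p - 41, so p = 93.5 and Q = 52.5.
ΔQ = 52.5 − 62 = -9.50.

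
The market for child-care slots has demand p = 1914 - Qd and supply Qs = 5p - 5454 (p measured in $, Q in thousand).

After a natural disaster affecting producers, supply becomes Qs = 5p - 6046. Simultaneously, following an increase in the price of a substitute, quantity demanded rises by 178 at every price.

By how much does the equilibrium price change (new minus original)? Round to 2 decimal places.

Before the shock: 1914 - p = 5p - 5454 ⇒ 7368 = 6p ⇒ p = 1228, Q = 686.
After the shift, demand is Qd = 2092 - p and supply is Qs = 5p - 6046.
Equate the new curves: 2092 - p = 5p - 6046, giving 8138 = 6p, p = 4069/3 ≈ 1356.3333, Q = 2207/3 ≈ 735.6667.
Δp = 1356.3333 − 1228 = +128.33.

+128.33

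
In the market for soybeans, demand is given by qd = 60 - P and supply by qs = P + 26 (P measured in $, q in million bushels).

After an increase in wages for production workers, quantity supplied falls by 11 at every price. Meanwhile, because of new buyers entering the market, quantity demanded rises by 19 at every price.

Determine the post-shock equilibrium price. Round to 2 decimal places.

32.00

Original equilibrium: 60 - P = P + 26 gives 34 = 2P, so P = 17 and q = 43.
The shock moves the curves to qd = 79 - P and qs = P + 15.
New equilibrium: 79 - P = P + 15 ⇒ 64 = 2P ⇒ P = 32, q = 47.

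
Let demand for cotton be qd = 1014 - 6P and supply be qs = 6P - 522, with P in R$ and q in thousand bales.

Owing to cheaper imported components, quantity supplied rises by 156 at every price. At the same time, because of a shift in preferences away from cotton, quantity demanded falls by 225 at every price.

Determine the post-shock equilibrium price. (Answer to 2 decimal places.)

Solve the original market: 1014 - 6P = 6P - 522, hence P = 128 and q = 246.
With the change applied: demand qd = 789 - 6P, supply qs = 6P - 366.
New equilibrium: 789 - 6P = 6P - 366 ⇒ 1155 = 12P ⇒ P = 96.25, q = 211.5.

96.25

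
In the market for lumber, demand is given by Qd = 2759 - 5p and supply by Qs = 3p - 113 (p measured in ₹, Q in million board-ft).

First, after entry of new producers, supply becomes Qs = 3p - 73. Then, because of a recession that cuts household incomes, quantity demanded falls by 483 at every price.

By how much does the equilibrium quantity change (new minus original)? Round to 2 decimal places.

-156.13

Original equilibrium: 2759 - 5p = 3p - 113 gives 2872 = 8p, so p = 359 and Q = 964.
The shock moves the curves to Qd = 2276 - 5p and Qs = 3p - 73.
New equilibrium: 2276 - 5p = 3p - 73 ⇒ 2349 = 8p ⇒ p = 293.625, Q = 807.875.
ΔQ = 807.875 − 964 = -156.13.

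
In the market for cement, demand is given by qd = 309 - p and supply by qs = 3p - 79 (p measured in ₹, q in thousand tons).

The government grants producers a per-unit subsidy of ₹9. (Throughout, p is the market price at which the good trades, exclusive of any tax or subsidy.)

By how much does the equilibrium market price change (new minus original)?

Initially, 309 - p = 3p - 79, so 388 = 4p and p = 97, q = 212.
Since sellers receive the price plus the subsidy, the effective supply curve becomes qs = 3p - 52.
New equilibrium: 309 - p = 3p - 52 ⇒ 361 = 4p ⇒ p = 90.25, q = 218.75.
Δp = 90.25 − 97 = -6.75.

-6.75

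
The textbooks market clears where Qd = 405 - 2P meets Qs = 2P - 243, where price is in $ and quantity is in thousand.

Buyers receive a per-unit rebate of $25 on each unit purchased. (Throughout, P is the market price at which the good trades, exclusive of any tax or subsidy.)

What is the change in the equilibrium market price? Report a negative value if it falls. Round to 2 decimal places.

+12.50

Original equilibrium: 405 - 2P = 2P - 243 gives 648 = 4P, so P = 162 and Q = 81.
Since buyers' out-of-pocket price is the market price minus the rebate, the effective demand curve becomes Qd = 455 - 2P.
Clearing the new market: 455 - 2P = 2P - 243, so P = 174.5 and Q = 106.
ΔP = 174.5 − 162 = +12.50.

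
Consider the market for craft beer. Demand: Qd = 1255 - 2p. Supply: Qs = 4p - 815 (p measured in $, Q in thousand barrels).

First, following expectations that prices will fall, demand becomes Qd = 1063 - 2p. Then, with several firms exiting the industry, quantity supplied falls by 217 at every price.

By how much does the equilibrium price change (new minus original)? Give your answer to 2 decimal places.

+4.17

Before the shock: 1255 - 2p = 4p - 815 ⇒ 2070 = 6p ⇒ p = 345, Q = 565.
The shock moves the curves to Qd = 1063 - 2p and Qs = 4p - 1032.
New equilibrium: 1063 - 2p = 4p - 1032 ⇒ 2095 = 6p ⇒ p = 2095/6 ≈ 349.1667, Q = 1094/3 ≈ 364.6667.
Δp = 349.1667 − 345 = +4.17.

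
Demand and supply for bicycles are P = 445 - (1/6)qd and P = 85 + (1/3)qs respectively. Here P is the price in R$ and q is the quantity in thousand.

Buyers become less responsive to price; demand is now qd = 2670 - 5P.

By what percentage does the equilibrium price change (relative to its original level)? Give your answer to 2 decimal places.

Initially, 2670 - 6P = 3P - 255, so 2925 = 9P and P = 325, q = 720.
With the change applied: demand qd = 2670 - 5P, supply qs = 3P - 255.
Setting them equal: 2670 - 5P = 3P - 255 → 2925 = 8P, so P = 365.625 and q = 841.875.
%ΔP = (365.625 − 325) / 325 × 100 = +12.50%.

+12.50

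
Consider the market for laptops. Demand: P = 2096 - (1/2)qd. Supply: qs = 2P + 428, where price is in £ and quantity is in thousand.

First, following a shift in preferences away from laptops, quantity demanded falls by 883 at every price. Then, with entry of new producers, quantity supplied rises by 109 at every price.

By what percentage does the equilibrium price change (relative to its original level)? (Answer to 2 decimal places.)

-26.35

Before the shock: 4192 - 2P = 2P + 428 ⇒ 3764 = 4P ⇒ P = 941, q = 2310.
The new curves are qd = 3309 - 2P (demand) and qs = 2P + 537 (supply).
Setting them equal: 3309 - 2P = 2P + 537 → 2772 = 4P, so P = 693 and q = 1923.
%ΔP = (693 − 941) / 941 × 100 = -26.35%.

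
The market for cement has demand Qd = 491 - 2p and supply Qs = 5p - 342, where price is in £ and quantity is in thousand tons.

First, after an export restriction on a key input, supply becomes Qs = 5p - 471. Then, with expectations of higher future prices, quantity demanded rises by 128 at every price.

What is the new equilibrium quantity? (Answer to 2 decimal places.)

Original equilibrium: 491 - 2p = 5p - 342 gives 833 = 7p, so p = 119 and Q = 253.
The shock moves the curves to Qd = 619 - 2p and Qs = 5p - 471.
Equate the new curves: 619 - 2p = 5p - 471, giving 1090 = 7p, p = 1090/7 ≈ 155.7143, Q = 2153/7 ≈ 307.5714.

307.57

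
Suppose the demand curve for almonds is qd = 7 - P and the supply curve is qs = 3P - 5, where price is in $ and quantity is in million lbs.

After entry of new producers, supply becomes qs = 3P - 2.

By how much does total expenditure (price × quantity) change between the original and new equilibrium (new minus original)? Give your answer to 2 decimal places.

-1.31

Before the shock: 7 - P = 3P - 5 ⇒ 12 = 4P ⇒ P = 3, q = 4.
With the change applied: demand qd = 7 - P, supply qs = 3P - 2.
Setting them equal: 7 - P = 3P - 2 → 9 = 4P, so P = 2.25 and q = 4.75.
Expenditure moves from 3×4 = 12 to 2.25×4.75 = 10.6875; change = -1.31.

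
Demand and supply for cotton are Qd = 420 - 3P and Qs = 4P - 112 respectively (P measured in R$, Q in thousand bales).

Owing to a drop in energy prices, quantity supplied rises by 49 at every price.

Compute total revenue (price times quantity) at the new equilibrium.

Before the shock: 420 - 3P = 4P - 112 ⇒ 532 = 7P ⇒ P = 76, Q = 192.
With the change applied: demand Qd = 420 - 3P, supply Qs = 4P - 63.
Setting them equal: 420 - 3P = 4P - 63 → 483 = 7P, so P = 69 and Q = 213.
New expenditure = 69 × 213 = 14697.

14697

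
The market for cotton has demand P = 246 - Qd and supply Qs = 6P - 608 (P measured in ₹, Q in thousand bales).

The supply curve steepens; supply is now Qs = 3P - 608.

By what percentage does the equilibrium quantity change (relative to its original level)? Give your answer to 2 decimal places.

-73.79

Initially, 246 - P = 6P - 608, so 854 = 7P and P = 122, Q = 124.
With the change applied: demand Qd = 246 - P, supply Qs = 3P - 608.
Clearing the new market: 246 - P = 3P - 608, so P = 213.5 and Q = 32.5.
%ΔQ = (32.5 − 124) / 124 × 100 = -73.79%.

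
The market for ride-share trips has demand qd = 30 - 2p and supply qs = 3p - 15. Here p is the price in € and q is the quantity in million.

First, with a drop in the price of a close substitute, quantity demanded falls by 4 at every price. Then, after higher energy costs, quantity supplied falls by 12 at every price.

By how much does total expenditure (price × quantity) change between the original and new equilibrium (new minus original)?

-57.12

Before the shock: 30 - 2p = 3p - 15 ⇒ 45 = 5p ⇒ p = 9, q = 12.
With the change applied: demand qd = 26 - 2p, supply qs = 3p - 27.
Setting them equal: 26 - 2p = 3p - 27 → 53 = 5p, so p = 10.6 and q = 4.8.
Expenditure moves from 9×12 = 108 to 10.6×4.8 = 50.88; change = -57.12.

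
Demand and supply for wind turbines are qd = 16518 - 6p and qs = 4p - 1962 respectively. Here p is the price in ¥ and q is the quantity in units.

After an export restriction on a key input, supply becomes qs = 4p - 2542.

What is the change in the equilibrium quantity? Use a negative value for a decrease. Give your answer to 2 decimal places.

Original equilibrium: 16518 - 6p = 4p - 1962 gives 18480 = 10p, so p = 1848 and q = 5430.
With the change applied: demand qd = 16518 - 6p, supply qs = 4p - 2542.
Clearing the new market: 16518 - 6p = 4p - 2542, so p = 1906 and q = 5082.
Δq = 5082 − 5430 = -348.00.

-348.00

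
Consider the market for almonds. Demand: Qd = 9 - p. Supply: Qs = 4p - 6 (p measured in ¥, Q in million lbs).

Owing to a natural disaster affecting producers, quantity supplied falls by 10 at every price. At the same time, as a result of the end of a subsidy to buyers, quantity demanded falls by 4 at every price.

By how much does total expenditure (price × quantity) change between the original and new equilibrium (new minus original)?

Solve the original market: 9 - p = 4p - 6, hence p = 3 and Q = 6.
After the shift, demand is Qd = 5 - p and supply is Qs = 4p - 16.
New equilibrium: 5 - p = 4p - 16 ⇒ 21 = 5p ⇒ p = 4.2, Q = 0.8.
Expenditure moves from 3×6 = 18 to 4.2×0.8 = 3.36; change = -14.64.

-14.64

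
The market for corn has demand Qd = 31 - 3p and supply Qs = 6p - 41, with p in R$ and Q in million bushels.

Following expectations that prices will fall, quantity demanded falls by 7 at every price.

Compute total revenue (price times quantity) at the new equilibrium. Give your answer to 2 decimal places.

Before the shock: 31 - 3p = 6p - 41 ⇒ 72 = 9p ⇒ p = 8, Q = 7.
After the shift, demand is Qd = 24 - 3p and supply is Qs = 6p - 41.
Setting them equal: 24 - 3p = 6p - 41 → 65 = 9p, so p = 65/9 ≈ 7.2222 and Q = 7/3 ≈ 2.3333.
New expenditure = 7.2222 × 2.3333 = 16.85.

16.85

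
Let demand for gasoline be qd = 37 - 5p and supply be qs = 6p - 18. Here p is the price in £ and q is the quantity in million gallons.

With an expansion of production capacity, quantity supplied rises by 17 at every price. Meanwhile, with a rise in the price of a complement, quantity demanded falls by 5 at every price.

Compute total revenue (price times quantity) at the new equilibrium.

51

Solve the original market: 37 - 5p = 6p - 18, hence p = 5 and q = 12.
With the change applied: demand qd = 32 - 5p, supply qs = 6p - 1.
Equate the new curves: 32 - 5p = 6p - 1, giving 33 = 11p, p = 3, q = 17.
New expenditure = 3 × 17 = 51.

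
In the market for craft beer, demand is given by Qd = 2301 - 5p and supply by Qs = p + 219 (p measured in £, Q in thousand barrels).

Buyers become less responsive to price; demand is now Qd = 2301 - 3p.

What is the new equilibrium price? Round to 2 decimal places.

520.50

Original equilibrium: 2301 - 5p = p + 219 gives 2082 = 6p, so p = 347 and Q = 566.
With the change applied: demand Qd = 2301 - 3p, supply Qs = p + 219.
Clearing the new market: 2301 - 3p = p + 219, so p = 520.5 and Q = 739.5.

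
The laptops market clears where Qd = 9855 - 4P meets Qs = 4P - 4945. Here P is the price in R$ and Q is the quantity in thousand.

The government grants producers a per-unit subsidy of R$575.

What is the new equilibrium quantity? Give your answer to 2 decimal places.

3605.00

Original equilibrium: 9855 - 4P = 4P - 4945 gives 14800 = 8P, so P = 1850 and Q = 2455.
Since sellers receive the price plus the subsidy, the effective supply curve becomes Qs = 4P - 2645.
New equilibrium: 9855 - 4P = 4P - 2645 ⇒ 12500 = 8P ⇒ P = 1562.5, Q = 3605.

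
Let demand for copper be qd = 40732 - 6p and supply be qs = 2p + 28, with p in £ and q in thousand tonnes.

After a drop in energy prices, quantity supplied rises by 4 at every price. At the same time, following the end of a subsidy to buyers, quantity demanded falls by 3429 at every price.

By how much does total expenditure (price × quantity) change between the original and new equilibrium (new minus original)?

Original equilibrium: 40732 - 6p = 2p + 28 gives 40704 = 8p, so p = 5088 and q = 10204.
After the shift, demand is qd = 37303 - 6p and supply is qs = 2p + 32.
Setting them equal: 37303 - 6p = 2p + 32 → 37271 = 8p, so p = 4658.875 and q = 9349.75.
Expenditure moves from 5088×10204 = 51917952 to 4658.875×9349.75 = 43559316.53125; change = -8358635.46875.

-8358635.46875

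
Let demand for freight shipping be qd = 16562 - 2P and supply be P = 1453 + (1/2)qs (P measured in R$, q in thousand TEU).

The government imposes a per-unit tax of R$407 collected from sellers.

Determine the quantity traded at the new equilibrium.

Original equilibrium: 16562 - 2P = 2P - 2906 gives 19468 = 4P, so P = 4867 and q = 6828.
Since sellers keep the price net of the tax, the effective supply curve becomes qs = 2P - 3720.
Equate the new curves: 16562 - 2P = 2P - 3720, giving 20282 = 4P, P = 5070.5, q = 6421.

6421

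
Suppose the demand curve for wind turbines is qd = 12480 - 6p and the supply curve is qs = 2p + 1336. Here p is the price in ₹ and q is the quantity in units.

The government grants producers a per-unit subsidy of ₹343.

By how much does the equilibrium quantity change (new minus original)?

Original equilibrium: 12480 - 6p = 2p + 1336 gives 11144 = 8p, so p = 1393 and q = 4122.
Since sellers receive the price plus the subsidy, the effective supply curve becomes qs = 2p + 2022.
Clearing the new market: 12480 - 6p = 2p + 2022, so p = 1307.25 and q = 4636.5.
Δq = 4636.5 − 4122 = +514.5.

+514.5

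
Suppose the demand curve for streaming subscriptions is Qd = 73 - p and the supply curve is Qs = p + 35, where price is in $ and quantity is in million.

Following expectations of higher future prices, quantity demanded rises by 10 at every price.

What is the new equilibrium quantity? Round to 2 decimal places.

59.00

Original equilibrium: 73 - p = p + 35 gives 38 = 2p, so p = 19 and Q = 54.
After the shift, demand is Qd = 83 - p and supply is Qs = p + 35.
Equate the new curves: 83 - p = p + 35, giving 48 = 2p, p = 24, Q = 59.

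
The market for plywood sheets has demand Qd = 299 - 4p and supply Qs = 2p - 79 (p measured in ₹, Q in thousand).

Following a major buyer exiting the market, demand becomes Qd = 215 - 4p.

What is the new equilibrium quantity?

19

Solve the original market: 299 - 4p = 2p - 79, hence p = 63 and Q = 47.
The new curves are Qd = 215 - 4p (demand) and Qs = 2p - 79 (supply).
New equilibrium: 215 - 4p = 2p - 79 ⇒ 294 = 6p ⇒ p = 49, Q = 19.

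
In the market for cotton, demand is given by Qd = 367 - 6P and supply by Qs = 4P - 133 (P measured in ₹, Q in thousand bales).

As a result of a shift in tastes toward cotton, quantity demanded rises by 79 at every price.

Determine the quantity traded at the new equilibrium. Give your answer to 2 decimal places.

98.60

Solve the original market: 367 - 6P = 4P - 133, hence P = 50 and Q = 67.
The shock moves the curves to Qd = 446 - 6P and Qs = 4P - 133.
Setting them equal: 446 - 6P = 4P - 133 → 579 = 10P, so P = 57.9 and Q = 98.6.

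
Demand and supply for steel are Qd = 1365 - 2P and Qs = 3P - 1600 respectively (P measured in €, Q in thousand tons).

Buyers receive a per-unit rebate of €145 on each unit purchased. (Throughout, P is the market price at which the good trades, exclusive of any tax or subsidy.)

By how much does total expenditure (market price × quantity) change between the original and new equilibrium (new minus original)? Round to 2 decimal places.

+123656.00

Solve the original market: 1365 - 2P = 3P - 1600, hence P = 593 and Q = 179.
Since buyers' out-of-pocket price is the market price minus the rebate, the effective demand curve becomes Qd = 1655 - 2P.
Clearing the new market: 1655 - 2P = 3P - 1600, so P = 651 and Q = 353.
Expenditure moves from 593×179 = 106147 to 651×353 = 229803; change = +123656.00.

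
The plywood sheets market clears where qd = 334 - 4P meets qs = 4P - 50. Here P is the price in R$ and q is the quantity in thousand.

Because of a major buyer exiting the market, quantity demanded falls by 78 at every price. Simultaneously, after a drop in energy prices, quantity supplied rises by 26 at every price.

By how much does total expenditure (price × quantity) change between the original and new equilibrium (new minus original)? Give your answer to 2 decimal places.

-2756.00

Solve the original market: 334 - 4P = 4P - 50, hence P = 48 and q = 142.
After the shift, demand is qd = 256 - 4P and supply is qs = 4P - 24.
Setting them equal: 256 - 4P = 4P - 24 → 280 = 8P, so P = 35 and q = 116.
Expenditure moves from 48×142 = 6816 to 35×116 = 4060; change = -2756.00.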